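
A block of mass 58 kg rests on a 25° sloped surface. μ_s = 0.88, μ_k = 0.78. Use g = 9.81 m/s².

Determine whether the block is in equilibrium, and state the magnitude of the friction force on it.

N = m g cos θ = 516 N.
Down-slope weight component: m g sin θ = 240 N.
μ_s N = 454 N.
240 ≤ 454 N, so it stays put; friction = 240 N.

f ≈ 240 N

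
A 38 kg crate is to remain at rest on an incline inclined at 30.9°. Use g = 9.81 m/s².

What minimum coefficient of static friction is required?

At the slip threshold m g sin θ = μ_s m g cos θ, so μ_s,min = tan θ.
μ_s,min = tan 30.9° = 0.598.

μ_s,min ≈ 0.598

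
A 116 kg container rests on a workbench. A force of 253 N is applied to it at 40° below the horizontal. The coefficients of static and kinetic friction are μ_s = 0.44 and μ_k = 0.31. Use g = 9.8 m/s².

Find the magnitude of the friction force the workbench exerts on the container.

f ≈ 194 N

Vertical equilibrium gives N = m g + P sin α = 1299 N.
For equilibrium, f = P cos α = 253×cos 40° = 193.8 N.
μ_s N = 0.44 × 1299 = 571.7 N.
193.8 ≤ 571.7 N → static; friction equals the required 194 N.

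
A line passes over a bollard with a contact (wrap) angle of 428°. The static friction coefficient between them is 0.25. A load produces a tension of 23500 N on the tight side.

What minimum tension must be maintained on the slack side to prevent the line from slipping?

Capstan equation at impending slip: T_tight/T_slack = e^{μβ}.
β = 428° = 7.47 rad; e^{μβ} = e^{0.25×7.47} = 6.472.
T_slack = T_tight / e^{μβ} = 23500 / 6.472 = 3630 N.

T_min ≈ 3630 N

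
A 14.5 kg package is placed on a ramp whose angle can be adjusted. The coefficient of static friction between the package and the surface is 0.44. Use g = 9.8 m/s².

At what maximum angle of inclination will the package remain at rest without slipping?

θ_max ≈ 23.7°

At the slip threshold, m g sin θ = μ_s · m g cos θ, so tan θ = μ_s.
θ_max = arctan(0.44) = 23.7°.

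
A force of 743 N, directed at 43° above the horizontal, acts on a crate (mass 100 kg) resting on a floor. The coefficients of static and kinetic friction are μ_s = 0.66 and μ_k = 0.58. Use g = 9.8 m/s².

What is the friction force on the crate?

f ≈ 274 N

Vertical equilibrium gives N = m g − P sin α = 473.3 N.
For equilibrium, f = P cos α = 743×cos 43° = 543.4 N.
μ_s N = 0.66 × 473.3 = 312.4 N.
543.4 > 312.4 N → the crate slides; f = μ_k N = 0.58×473.3 = 274 N.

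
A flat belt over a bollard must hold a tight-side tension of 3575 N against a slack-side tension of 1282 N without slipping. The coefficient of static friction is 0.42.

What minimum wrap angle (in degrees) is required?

β_min ≈ 140°

T₂/T₁ = e^{μβ} → β = ln(T₂/T₁)/μ.
β = ln(3575/1282)/0.42 = 1.026/0.42 = 2.442 rad.
In degrees: β = 2.442 × 180/π = 140°.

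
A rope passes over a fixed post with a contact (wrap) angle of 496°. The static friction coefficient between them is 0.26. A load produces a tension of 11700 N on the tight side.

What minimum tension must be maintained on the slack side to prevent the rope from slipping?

Capstan equation at impending slip: T_tight/T_slack = e^{μβ}.
β = 496° = 8.657 rad; e^{μβ} = e^{0.26×8.657} = 9.495.
T_slack = T_tight / e^{μβ} = 11700 / 9.495 = 1230 N.

T_min ≈ 1230 N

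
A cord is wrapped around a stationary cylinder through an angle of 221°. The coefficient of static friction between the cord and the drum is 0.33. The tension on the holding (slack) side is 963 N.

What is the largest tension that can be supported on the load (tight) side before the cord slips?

T_max ≈ 3440 N

At impending slip the capstan equation gives T₂/T₁ = e^{μβ} with β in radians.
β = 221° × π/180 = 3.857 rad.
e^{μβ} = e^{0.33×3.857} = 3.571.
T₂ = T₁ · e^{μβ} = 963 × 3.571 = 3440 N.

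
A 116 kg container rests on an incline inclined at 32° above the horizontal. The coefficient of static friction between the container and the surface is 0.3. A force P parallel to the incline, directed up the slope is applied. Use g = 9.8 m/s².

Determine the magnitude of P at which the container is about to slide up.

At impending motion up the slope, friction acts down-slope at its limit: f = μ_s N.
P is parallel to the surface, so N = m g cos θ = 964 N.
Along the incline: P = m g sin θ + μ_s N = 602 + 0.3×964 = 892 N.

P ≈ 892 N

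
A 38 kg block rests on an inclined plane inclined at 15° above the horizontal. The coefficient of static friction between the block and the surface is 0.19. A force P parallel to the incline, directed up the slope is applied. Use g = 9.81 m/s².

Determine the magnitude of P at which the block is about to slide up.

At impending motion up the slope, friction acts down-slope at its limit: f = μ_s N.
P is parallel to the surface, so N = m g cos θ = 360 N.
Along the incline: P = m g sin θ + μ_s N = 96.5 + 0.19×360 = 165 N.

P ≈ 165 N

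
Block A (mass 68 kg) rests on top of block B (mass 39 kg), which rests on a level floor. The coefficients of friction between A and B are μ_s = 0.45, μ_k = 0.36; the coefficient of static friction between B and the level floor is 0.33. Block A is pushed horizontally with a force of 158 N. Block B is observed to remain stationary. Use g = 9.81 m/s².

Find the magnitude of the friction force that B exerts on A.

f ≈ 158 N

The normal force B exerts on A is simply A's weight, N₁ = 667.1 N.
Maximum static friction on A from B: μ_s N₁ = 0.45×667.1 = 300.2 N.
P = 158 N is within that limit, so A and B move together (both at rest); the A–B friction is simply f₁ = P = 158 N.
B experiences an equal 158 N forward from A (third law). B is in equilibrium, so the floor supplies f₂ = 158 N of static friction (limit μ_s(m_A+m_B)g = 346.4 N, not exceeded).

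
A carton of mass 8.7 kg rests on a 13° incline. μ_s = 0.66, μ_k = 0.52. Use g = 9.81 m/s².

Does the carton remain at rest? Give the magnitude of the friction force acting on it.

f ≈ 19.2 N

N = m g cos θ = 83.2 N.
Down-slope weight component: m g sin θ = 19.2 N.
μ_s N = 54.9 N.
19.2 ≤ 54.9 N, so it stays put; friction = 19.2 N.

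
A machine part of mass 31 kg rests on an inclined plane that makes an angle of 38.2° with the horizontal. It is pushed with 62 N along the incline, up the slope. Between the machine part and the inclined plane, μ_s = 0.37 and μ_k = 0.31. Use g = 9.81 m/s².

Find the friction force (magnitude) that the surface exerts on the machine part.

Perpendicular to the surface, N = m g cos θ = 31·9.81·cos 38.2° = 239 N.
The friction needed for equilibrium is m g sin θ − P = 188.1 − 62 = 126.1 N, measured positive up-slope.
The static-friction ceiling is μ_s N = 0.37 × 239 = 88.43 N.
|126.1| exceeds 88.43 N, so the machine part slips down-slope; friction is kinetic, f = μ_k N = 0.31×239 = 74.1 N.

f ≈ 74.1 N (up the incline)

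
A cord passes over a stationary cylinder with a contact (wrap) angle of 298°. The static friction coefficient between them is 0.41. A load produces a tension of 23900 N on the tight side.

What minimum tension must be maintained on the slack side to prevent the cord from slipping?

Capstan equation at impending slip: T_tight/T_slack = e^{μβ}.
β = 298° = 5.201 rad; e^{μβ} = e^{0.41×5.201} = 8.435.
T_slack = T_tight / e^{μβ} = 23900 / 8.435 = 2830 N.

T_min ≈ 2830 N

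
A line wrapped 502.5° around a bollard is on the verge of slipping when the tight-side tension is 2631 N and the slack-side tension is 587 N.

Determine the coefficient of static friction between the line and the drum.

T₂/T₁ = e^{μβ} → μ = ln(T₂/T₁)/β.
β = 502.5° = 8.77 rad.
μ = ln(2631/587)/8.77 = ln(4.482)/8.77 = 0.171.

μ ≈ 0.171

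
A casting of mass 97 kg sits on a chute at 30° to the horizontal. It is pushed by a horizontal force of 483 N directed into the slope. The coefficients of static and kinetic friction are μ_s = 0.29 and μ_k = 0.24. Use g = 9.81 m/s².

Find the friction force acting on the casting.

Resolve perpendicular to the incline: N = m g cos θ + P sin θ = 97×9.81×cos 30° + 483×sin 30° = 1066 N.
Along the incline, the net driving force (taking up-slope positive) is P cos θ − m g sin θ = 418.3 − 475.8 = -57.49 N, so equilibrium requires friction f = 57.49 N (up-slope).
Maximum static friction: μ_s N = 0.29 × 1066 = 309 N.
Since 57.49 N is within the 309 N limit, the casting stays put and friction is exactly 57.5 N.

f ≈ 57.5 N (up the incline)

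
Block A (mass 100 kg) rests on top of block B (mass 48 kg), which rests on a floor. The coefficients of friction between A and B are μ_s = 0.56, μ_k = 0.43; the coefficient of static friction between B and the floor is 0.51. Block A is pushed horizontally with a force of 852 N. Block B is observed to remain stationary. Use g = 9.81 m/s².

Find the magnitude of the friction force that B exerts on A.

Normal force at the A–B interface: N₁ = m_A g = 981 N.
Maximum static friction on A from B: μ_s N₁ = 0.56×981 = 549.4 N.
Since P = 852 N > 549.4 N, A slides on B; the A–B friction is kinetic: f₁ = μ_k N₁ = 0.43×981 = 422 N.
By Newton's third law B feels 422 N forward from A. With B stationary, the floor's static friction on B balances it: f₂ = 422 N (well within μ_s(m_A+m_B)g = 740.5 N).

f ≈ 422 N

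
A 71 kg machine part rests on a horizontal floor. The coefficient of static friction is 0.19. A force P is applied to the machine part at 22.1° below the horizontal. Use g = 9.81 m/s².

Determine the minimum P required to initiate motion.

N = m g + P sin α (the push presses the machine part into the horizontal floor).
At impending slip, P cos α = μ_s N = μ_s (m g + P sin α).
Solving: P (cos α − μ_s sin α) = μ_s m g → P = 0.19×697/(cos 22.1° − 0.19 sin 22.1°) = 132/0.855 = 155 N.

P ≈ 155 N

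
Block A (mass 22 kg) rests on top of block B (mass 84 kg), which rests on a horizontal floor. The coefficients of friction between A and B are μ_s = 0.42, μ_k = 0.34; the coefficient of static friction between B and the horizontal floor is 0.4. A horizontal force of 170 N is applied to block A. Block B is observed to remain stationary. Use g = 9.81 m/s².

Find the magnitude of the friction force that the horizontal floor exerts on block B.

The normal force B exerts on A is simply A's weight, N₁ = 215.8 N.
So the A–B interface can sustain at most μ_s N₁ = 90.64 N of static friction.
P = 170 N exceeds that limit, so A slips over B and the interface friction becomes kinetic: f₁ = μ_k N₁ = 0.34×215.8 = 73.4 N.
By Newton's third law B feels 73.4 N forward from A. With B stationary, the floor's static friction on B balances it: f₂ = 73.4 N (well within μ_s(m_A+m_B)g = 415.9 N).

f ≈ 73.4 N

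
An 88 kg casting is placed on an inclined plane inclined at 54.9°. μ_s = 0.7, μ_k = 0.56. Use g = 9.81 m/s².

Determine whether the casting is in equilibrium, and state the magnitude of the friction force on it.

N = m g cos θ = 496 N.
Down-slope weight component: m g sin θ = 706 N.
μ_s N = 347 N.
706 > 347 N, so it slides; kinetic friction f = μ_k N = 0.56×496 = 278 N.

f ≈ 278 N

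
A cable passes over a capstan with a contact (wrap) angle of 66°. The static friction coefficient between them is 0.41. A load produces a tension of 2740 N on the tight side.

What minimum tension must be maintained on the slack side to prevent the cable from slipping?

Capstan equation at impending slip: T_tight/T_slack = e^{μβ}.
β = 66° = 1.152 rad; e^{μβ} = e^{0.41×1.152} = 1.604.
T_slack = T_tight / e^{μβ} = 2740 / 1.604 = 1710 N.

T_min ≈ 1710 N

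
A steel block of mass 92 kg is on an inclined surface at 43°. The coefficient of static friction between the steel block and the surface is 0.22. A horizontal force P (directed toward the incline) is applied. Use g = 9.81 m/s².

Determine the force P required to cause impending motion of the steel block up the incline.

P ≈ 1310 N

At impending motion up the slope, friction acts down-slope at its limit: f = μ_s N.
Perpendicular to the incline: N = m g cos θ + P sin θ.
Along the incline: P cos θ = m g sin θ + μ_s N = m g sin θ + μ_s (m g cos θ + P sin θ).
Solving, P (cos θ − μ_s sin θ) = m g (sin θ + μ_s cos θ), so P = 92×9.81×(sin 43° + 0.22 cos 43°)/(cos 43° − 0.22 sin 43°) = 903×0.8429/0.5813 = 1310 N.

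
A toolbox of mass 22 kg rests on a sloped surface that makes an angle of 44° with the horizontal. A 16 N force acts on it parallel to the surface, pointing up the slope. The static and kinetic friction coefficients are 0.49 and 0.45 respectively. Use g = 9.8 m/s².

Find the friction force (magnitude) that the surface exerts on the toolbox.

f ≈ 69.8 N (up the incline)

The normal reaction is N = m g cos θ = 155.1 N.
The friction needed for equilibrium is m g sin θ − P = 149.8 − 16 = 133.8 N, measured positive up-slope.
The static-friction ceiling is μ_s N = 0.49 × 155.1 = 75.99 N.
|133.8| exceeds 75.99 N, so the toolbox slips down-slope; friction is kinetic, f = μ_k N = 0.45×155.1 = 69.8 N.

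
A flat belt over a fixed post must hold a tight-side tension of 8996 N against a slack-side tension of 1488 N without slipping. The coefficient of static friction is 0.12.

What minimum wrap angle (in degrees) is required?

β_min ≈ 859°

T₂/T₁ = e^{μβ} → β = ln(T₂/T₁)/μ.
β = ln(8996/1488)/0.12 = 1.799/0.12 = 14.99 rad.
In degrees: β = 14.99 × 180/π = 859°.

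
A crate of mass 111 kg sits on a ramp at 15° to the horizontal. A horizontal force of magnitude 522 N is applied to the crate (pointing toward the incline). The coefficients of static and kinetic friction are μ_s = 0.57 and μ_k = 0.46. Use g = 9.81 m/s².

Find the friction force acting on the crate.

f ≈ 222 N (down the incline)

Resolve perpendicular to the incline: N = m g cos θ + P sin θ = 111×9.81×cos 15° + 522×sin 15° = 1187 N.
Parallel to the incline: P cos θ − m g sin θ = 504.2 − 281.8 = 222.4 N; the friction needed to balance this is 222.4 N acting down the slope.
Maximum static friction: μ_s N = 0.57 × 1187 = 676.5 N.
|f_req| = 222.4 ≤ 676.5 N → the crate is in equilibrium; friction equals the required value.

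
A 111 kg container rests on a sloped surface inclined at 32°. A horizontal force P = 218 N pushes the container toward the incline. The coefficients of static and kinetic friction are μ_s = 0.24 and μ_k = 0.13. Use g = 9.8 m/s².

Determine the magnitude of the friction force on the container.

f ≈ 135 N (up the incline)

Resolve perpendicular to the incline: N = m g cos θ + P sin θ = 111×9.8×cos 32° + 218×sin 32° = 1038 N.
Parallel to the incline: P cos θ − m g sin θ = 184.9 − 576.4 = -391.6 N; the friction needed to balance this is 391.6 N acting up the slope.
Maximum static friction: μ_s N = 0.24 × 1038 = 249.1 N.
The required 391.6 N exceeds the static limit, so the container slides down-slope and f = μ_k N = 0.13×1038 = 135 N.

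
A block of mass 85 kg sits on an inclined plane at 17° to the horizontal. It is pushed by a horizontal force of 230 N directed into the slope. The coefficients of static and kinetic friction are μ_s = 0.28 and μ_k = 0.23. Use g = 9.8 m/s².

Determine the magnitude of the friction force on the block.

Normal direction: N = m g cos θ + P sin θ = 863.8 N.
Along the incline, the net driving force (taking up-slope positive) is P cos θ − m g sin θ = 220 − 243.5 = -23.6 N, so equilibrium requires friction f = 23.6 N (up-slope).
The limit of static friction is μ_s N = 241.9 N.
|f_req| = 23.6 ≤ 241.9 N → the block is in equilibrium; friction equals the required value.

f ≈ 23.6 N (up the incline)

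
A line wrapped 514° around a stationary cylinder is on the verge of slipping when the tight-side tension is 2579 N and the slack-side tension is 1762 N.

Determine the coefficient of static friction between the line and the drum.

μ ≈ 0.0425

T₂/T₁ = e^{μβ} → μ = ln(T₂/T₁)/β.
β = 514° = 8.971 rad.
μ = ln(2579/1762)/8.971 = ln(1.464)/8.971 = 0.0425.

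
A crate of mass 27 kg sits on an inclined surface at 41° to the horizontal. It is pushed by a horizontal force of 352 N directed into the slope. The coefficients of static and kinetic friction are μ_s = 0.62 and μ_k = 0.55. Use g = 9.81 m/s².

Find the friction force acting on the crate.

f ≈ 91.9 N (down the incline)

Resolve perpendicular to the incline: N = m g cos θ + P sin θ = 27×9.81×cos 41° + 352×sin 41° = 430.8 N.
Parallel to the incline: P cos θ − m g sin θ = 265.7 − 173.8 = 91.89 N; the friction needed to balance this is 91.89 N acting down the slope.
The limit of static friction is μ_s N = 267.1 N.
Since 91.89 N is within the 267.1 N limit, the crate stays put and friction is exactly 91.9 N.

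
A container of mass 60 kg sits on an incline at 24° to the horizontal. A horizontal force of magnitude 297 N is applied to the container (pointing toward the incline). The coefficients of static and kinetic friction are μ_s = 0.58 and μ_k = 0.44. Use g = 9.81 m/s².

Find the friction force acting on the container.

f ≈ 31.9 N (down the incline)

Normal direction: N = m g cos θ + P sin θ = 658.5 N.
Along the incline, the net driving force (taking up-slope positive) is P cos θ − m g sin θ = 271.3 − 239.4 = 31.92 N, so equilibrium requires friction f = -31.92 N (down-slope).
Maximum static friction: μ_s N = 0.58 × 658.5 = 381.9 N.
Since 31.92 N is within the 381.9 N limit, the container stays put and friction is exactly 31.9 N.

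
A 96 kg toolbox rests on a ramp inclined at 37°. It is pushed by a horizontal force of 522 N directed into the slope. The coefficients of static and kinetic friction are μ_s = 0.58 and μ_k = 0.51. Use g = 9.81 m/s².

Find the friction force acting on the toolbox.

f ≈ 150 N (up the incline)

Normal direction: N = m g cos θ + P sin θ = 1066 N.
Along the incline, the net driving force (taking up-slope positive) is P cos θ − m g sin θ = 416.9 − 566.8 = -149.9 N, so equilibrium requires friction f = 149.9 N (up-slope).
The limit of static friction is μ_s N = 618.4 N.
|f_req| = 149.9 ≤ 618.4 N → the toolbox is in equilibrium; friction equals the required value.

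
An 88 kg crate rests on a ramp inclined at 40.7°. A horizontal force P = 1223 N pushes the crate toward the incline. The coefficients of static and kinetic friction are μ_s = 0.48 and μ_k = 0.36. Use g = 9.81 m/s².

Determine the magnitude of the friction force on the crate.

Resolve perpendicular to the incline: N = m g cos θ + P sin θ = 88×9.81×cos 40.7° + 1223×sin 40.7° = 1452 N.
Parallel to the incline: P cos θ − m g sin θ = 927.2 − 562.9 = 364.3 N; the friction needed to balance this is 364.3 N acting down the slope.
Maximum static friction: μ_s N = 0.48 × 1452 = 697 N.
Since 364.3 N is within the 697 N limit, the crate stays put and friction is exactly 364 N.

f ≈ 364 N (down the incline)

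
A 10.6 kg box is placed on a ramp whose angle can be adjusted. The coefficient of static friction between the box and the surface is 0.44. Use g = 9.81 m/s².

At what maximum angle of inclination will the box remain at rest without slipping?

At the slip threshold, m g sin θ = μ_s · m g cos θ, so tan θ = μ_s.
θ_max = arctan(0.44) = 23.7°.

θ_max ≈ 23.7°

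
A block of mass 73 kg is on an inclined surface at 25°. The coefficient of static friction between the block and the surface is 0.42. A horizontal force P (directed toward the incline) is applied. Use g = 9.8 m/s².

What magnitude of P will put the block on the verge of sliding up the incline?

At impending motion up the slope, friction acts down-slope at its limit: f = μ_s N.
Perpendicular to the incline: N = m g cos θ + P sin θ.
Along the incline: P cos θ = m g sin θ + μ_s N = m g sin θ + μ_s (m g cos θ + P sin θ).
Solving, P (cos θ − μ_s sin θ) = m g (sin θ + μ_s cos θ), so P = 73×9.8×(sin 25° + 0.42 cos 25°)/(cos 25° − 0.42 sin 25°) = 715×0.8033/0.7288 = 788 N.

P ≈ 788 N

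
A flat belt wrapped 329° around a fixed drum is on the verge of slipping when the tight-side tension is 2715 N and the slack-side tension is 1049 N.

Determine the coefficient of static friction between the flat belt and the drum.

T₂/T₁ = e^{μβ} → μ = ln(T₂/T₁)/β.
β = 329° = 5.742 rad.
μ = ln(2715/1049)/5.742 = ln(2.588)/5.742 = 0.166.

μ ≈ 0.166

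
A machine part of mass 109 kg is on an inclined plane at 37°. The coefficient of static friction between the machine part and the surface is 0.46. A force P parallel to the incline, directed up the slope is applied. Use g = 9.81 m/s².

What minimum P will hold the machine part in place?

P_min ≈ 251 N

The machine part tends to slide down (tan θ > μ_s), so at the point of impending slip friction acts up-slope at its limit: f = μ_s N.
P is parallel to the surface, so N = m g cos θ = 854 N.
Along the incline: P + μ_s N = m g sin θ, so P = 644 − 0.46×854 = 251 N.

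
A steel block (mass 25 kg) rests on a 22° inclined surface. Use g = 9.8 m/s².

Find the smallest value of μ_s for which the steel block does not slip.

μ_s,min ≈ 0.404

At the slip threshold m g sin θ = μ_s m g cos θ, so μ_s,min = tan θ.
μ_s,min = tan 22° = 0.404.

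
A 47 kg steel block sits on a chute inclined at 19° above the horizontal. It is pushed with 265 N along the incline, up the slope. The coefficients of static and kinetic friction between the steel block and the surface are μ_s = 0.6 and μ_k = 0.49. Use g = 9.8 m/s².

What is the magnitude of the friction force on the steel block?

f ≈ 115 N (down the incline)

The normal reaction is N = m g cos θ = 435.5 N.
Parallel to the incline, ΣF = 0 gives f = m g sin θ − P = 150 − 265 = -115 N (up-slope positive).
The static-friction ceiling is μ_s N = 0.6 × 435.5 = 261.3 N.
Since |-115| ≤ 261.3 N, static friction is sufficient; f equals the required value, not μ_s N.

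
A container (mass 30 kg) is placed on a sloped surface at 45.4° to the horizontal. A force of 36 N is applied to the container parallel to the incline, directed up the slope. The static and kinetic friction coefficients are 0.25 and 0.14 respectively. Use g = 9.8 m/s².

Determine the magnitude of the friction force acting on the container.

The normal reaction is N = m g cos θ = 206.4 N.
The friction needed for equilibrium is m g sin θ − P = 209.3 − 36 = 173.3 N, measured positive up-slope.
The static-friction ceiling is μ_s N = 0.25 × 206.4 = 51.61 N.
|173.3| exceeds 51.61 N, so the container slips down-slope; friction is kinetic, f = μ_k N = 0.14×206.4 = 28.9 N.

f ≈ 28.9 N (up the incline)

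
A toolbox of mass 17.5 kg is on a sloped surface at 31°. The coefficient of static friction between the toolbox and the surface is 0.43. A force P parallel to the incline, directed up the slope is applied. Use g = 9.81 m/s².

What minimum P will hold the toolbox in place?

P_min ≈ 25.1 N

The toolbox tends to slide down (tan θ > μ_s), so at the point of impending slip friction acts up-slope at its limit: f = μ_s N.
P is parallel to the surface, so N = m g cos θ = 147 N.
Along the incline: P + μ_s N = m g sin θ, so P = 88.4 − 0.43×147 = 25.1 N.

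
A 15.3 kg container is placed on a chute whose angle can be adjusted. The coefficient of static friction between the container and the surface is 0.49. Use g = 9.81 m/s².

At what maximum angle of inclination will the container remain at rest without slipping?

θ_max ≈ 26.1°

At the slip threshold, m g sin θ = μ_s · m g cos θ, so tan θ = μ_s.
θ_max = arctan(0.49) = 26.1°.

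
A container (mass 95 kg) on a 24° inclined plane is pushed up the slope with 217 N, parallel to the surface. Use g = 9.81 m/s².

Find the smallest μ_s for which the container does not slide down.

μ_s,min ≈ 0.19

N = m g cos θ = 851.4 N.
Friction must make up the shortfall along the incline: f = m g sin θ − P = 379.1 − 217 = 162.1 N.
At the threshold f = μ_s N, so μ_s,min = 162.1/851.4 = 0.19.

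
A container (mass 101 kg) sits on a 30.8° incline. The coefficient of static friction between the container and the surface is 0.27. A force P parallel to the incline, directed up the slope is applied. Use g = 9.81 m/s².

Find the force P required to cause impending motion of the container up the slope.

At impending motion up the slope, friction acts down-slope at its limit: f = μ_s N.
P is parallel to the surface, so N = m g cos θ = 851 N.
Along the incline: P = m g sin θ + μ_s N = 507 + 0.27×851 = 737 N.

P ≈ 737 N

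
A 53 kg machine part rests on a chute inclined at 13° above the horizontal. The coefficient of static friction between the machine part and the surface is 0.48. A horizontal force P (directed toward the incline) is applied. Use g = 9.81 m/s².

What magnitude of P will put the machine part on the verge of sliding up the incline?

P ≈ 416 N

At impending motion up the slope, friction acts down-slope at its limit: f = μ_s N.
Perpendicular to the incline: N = m g cos θ + P sin θ.
Along the incline: P cos θ = m g sin θ + μ_s N = m g sin θ + μ_s (m g cos θ + P sin θ).
Solving, P (cos θ − μ_s sin θ) = m g (sin θ + μ_s cos θ), so P = 53×9.81×(sin 13° + 0.48 cos 13°)/(cos 13° − 0.48 sin 13°) = 520×0.6926/0.8664 = 416 N.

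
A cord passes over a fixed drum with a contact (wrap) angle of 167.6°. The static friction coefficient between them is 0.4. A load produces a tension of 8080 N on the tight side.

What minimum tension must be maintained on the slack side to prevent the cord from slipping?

T_min ≈ 2510 N

Capstan equation at impending slip: T_tight/T_slack = e^{μβ}.
β = 167.6° = 2.925 rad; e^{μβ} = e^{0.4×2.925} = 3.222.
T_slack = T_tight / e^{μβ} = 8080 / 3.222 = 2510 N.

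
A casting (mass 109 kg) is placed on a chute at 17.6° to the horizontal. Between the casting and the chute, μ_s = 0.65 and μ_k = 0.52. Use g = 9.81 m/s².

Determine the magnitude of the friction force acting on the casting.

f ≈ 323 N (up the incline)

Normal force: N = m g cos θ = 109 × 9.81 × cos 17.6° = 1019 N.
For equilibrium along the incline, friction must balance the weight component: f = m g sin θ = 323.3 N up the slope.
Static friction can supply at most μ_s N = 662.5 N.
Since |323.3| ≤ 662.5 N, static friction is sufficient; f equals the required value, not μ_s N.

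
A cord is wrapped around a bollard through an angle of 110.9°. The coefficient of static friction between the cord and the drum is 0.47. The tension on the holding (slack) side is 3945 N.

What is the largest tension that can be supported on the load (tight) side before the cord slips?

At impending slip the capstan equation gives T₂/T₁ = e^{μβ} with β in radians.
β = 110.9° × π/180 = 1.936 rad.
e^{μβ} = e^{0.47×1.936} = 2.484.
T₂ = T₁ · e^{μβ} = 3945 × 2.484 = 9800 N.

T_max ≈ 9800 N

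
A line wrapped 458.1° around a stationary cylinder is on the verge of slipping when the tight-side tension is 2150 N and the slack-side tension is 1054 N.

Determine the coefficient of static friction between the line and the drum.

μ ≈ 0.0892

T₂/T₁ = e^{μβ} → μ = ln(T₂/T₁)/β.
β = 458.1° = 7.995 rad.
μ = ln(2150/1054)/7.995 = ln(2.04)/7.995 = 0.0892.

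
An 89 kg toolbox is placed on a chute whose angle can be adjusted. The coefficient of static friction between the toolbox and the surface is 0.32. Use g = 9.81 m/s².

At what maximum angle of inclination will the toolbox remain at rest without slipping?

At the slip threshold, m g sin θ = μ_s · m g cos θ, so tan θ = μ_s.
θ_max = arctan(0.32) = 17.7°.

θ_max ≈ 17.7°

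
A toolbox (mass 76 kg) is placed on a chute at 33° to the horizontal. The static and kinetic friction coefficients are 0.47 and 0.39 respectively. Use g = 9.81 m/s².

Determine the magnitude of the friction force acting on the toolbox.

f ≈ 244 N (up the incline)

The normal reaction is N = m g cos θ = 625.3 N.
Along the slope the weight component is m g sin θ = 406.1 N; friction must supply exactly this, acting up-slope.
Maximum static friction available: μ_s N = 0.47 × 625.3 = 293.9 N.
|406.1| exceeds 293.9 N, so the toolbox slips down-slope; friction is kinetic, f = μ_k N = 0.39×625.3 = 244 N.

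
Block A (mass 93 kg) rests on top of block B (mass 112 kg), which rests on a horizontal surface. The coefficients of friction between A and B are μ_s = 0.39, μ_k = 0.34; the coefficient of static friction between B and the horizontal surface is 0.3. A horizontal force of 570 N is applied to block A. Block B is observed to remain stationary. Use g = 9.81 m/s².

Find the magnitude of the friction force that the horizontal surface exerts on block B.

Between the blocks, N₁ = m_A g = 912.3 N.
So the A–B interface can sustain at most μ_s N₁ = 355.8 N of static friction.
Since P = 570 N > 355.8 N, A slides on B; the A–B friction is kinetic: f₁ = μ_k N₁ = 0.34×912.3 = 310 N.
By Newton's third law B feels 310 N forward from A. With B stationary, the floor's static friction on B balances it: f₂ = 310 N (well within μ_s(m_A+m_B)g = 603.3 N).

f ≈ 310 N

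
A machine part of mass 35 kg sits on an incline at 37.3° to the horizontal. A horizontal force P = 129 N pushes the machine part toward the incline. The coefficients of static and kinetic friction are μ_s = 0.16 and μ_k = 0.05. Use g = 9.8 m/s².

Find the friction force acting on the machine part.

f ≈ 17.6 N (up the incline)

The horizontal push has a component P sin θ into the surface, so N = m g cos θ + P sin θ = 272.8 + 78.17 = 351 N.
Parallel to the incline: P cos θ − m g sin θ = 102.6 − 207.9 = -105.2 N; the friction needed to balance this is 105.2 N acting up the slope.
The limit of static friction is μ_s N = 56.16 N.
|f_req| = 105.2 > 56.16 N → the machine part slides down the incline; f = μ_k N = 0.05 × 351 = 17.6 N.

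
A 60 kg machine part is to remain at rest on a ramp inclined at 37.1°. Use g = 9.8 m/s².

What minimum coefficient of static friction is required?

At the slip threshold m g sin θ = μ_s m g cos θ, so μ_s,min = tan θ.
μ_s,min = tan 37.1° = 0.756.

μ_s,min ≈ 0.756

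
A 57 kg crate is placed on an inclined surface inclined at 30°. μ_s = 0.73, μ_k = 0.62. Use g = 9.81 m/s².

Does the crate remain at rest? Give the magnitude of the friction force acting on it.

f ≈ 280 N

N = m g cos θ = 484 N.
Down-slope weight component: m g sin θ = 280 N.
μ_s N = 354 N.
280 ≤ 354 N, so it stays put; friction = 280 N.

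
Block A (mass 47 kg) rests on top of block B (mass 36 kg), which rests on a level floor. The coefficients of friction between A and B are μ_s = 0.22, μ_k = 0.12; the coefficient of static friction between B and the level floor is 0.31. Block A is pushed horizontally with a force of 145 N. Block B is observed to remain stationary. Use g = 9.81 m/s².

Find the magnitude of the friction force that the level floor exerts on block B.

f ≈ 55.3 N

The normal force B exerts on A is simply A's weight, N₁ = 461.1 N.
Maximum static friction on A from B: μ_s N₁ = 0.22×461.1 = 101.4 N.
P = 145 N exceeds that limit, so A slips over B and the interface friction becomes kinetic: f₁ = μ_k N₁ = 0.12×461.1 = 55.3 N.
By Newton's third law B feels 55.3 N forward from A. With B stationary, the floor's static friction on B balances it: f₂ = 55.3 N (well within μ_s(m_A+m_B)g = 252.4 N).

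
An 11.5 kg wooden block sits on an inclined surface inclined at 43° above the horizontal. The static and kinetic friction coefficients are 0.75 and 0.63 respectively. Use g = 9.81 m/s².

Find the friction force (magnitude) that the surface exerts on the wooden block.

Perpendicular to the surface, N = m g cos θ = 11.5·9.81·cos 43° = 82.51 N.
For equilibrium along the incline, friction must balance the weight component: f = m g sin θ = 76.94 N up the slope.
The static-friction ceiling is μ_s N = 0.75 × 82.51 = 61.88 N.
|76.94| exceeds 61.88 N, so the wooden block slips down-slope; friction is kinetic, f = μ_k N = 0.63×82.51 = 52 N.

f ≈ 52 N (up the incline)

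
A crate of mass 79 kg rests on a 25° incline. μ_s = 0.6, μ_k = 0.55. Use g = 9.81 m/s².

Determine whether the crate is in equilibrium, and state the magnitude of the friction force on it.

f ≈ 328 N

N = m g cos θ = 702 N.
Down-slope weight component: m g sin θ = 328 N.
μ_s N = 421 N.
328 ≤ 421 N, so it stays put; friction = 328 N.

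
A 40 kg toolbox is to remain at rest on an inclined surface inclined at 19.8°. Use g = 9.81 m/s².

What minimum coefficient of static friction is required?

At the slip threshold m g sin θ = μ_s m g cos θ, so μ_s,min = tan θ.
μ_s,min = tan 19.8° = 0.36.

μ_s,min ≈ 0.36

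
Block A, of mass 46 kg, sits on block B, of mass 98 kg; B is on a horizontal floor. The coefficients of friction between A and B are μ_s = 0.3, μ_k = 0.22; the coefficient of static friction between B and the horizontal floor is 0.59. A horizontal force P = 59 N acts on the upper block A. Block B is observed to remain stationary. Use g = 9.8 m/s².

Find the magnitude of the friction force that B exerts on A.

The normal force B exerts on A is simply A's weight, N₁ = 450.8 N.
Maximum static friction on A from B: μ_s N₁ = 0.3×450.8 = 135.2 N.
P = 59 N is within that limit, so A and B move together (both at rest); the A–B friction is simply f₁ = P = 59 N.
B experiences an equal 59 N forward from A (third law). B is in equilibrium, so the floor supplies f₂ = 59 N of static friction (limit μ_s(m_A+m_B)g = 832.6 N, not exceeded).

f ≈ 59 N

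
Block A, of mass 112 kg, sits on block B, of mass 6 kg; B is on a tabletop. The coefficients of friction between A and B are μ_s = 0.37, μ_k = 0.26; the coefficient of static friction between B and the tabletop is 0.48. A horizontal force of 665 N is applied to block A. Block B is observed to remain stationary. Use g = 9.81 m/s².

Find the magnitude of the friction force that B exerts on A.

f ≈ 286 N

Normal force at the A–B interface: N₁ = m_A g = 1099 N.
So the A–B interface can sustain at most μ_s N₁ = 406.5 N of static friction.
P = 665 N exceeds that limit, so A slips over B and the interface friction becomes kinetic: f₁ = μ_k N₁ = 0.26×1099 = 286 N.
B experiences an equal 286 N forward from A (third law). B is in equilibrium, so the floor supplies f₂ = 286 N of static friction (limit μ_s(m_A+m_B)g = 555.6 N, not exceeded).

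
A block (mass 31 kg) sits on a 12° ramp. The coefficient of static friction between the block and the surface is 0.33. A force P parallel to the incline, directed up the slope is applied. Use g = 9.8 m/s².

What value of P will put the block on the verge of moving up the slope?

P ≈ 161 N

At impending motion up the slope, friction acts down-slope at its limit: f = μ_s N.
P is parallel to the surface, so N = m g cos θ = 297 N.
Along the incline: P = m g sin θ + μ_s N = 63.2 + 0.33×297 = 161 N.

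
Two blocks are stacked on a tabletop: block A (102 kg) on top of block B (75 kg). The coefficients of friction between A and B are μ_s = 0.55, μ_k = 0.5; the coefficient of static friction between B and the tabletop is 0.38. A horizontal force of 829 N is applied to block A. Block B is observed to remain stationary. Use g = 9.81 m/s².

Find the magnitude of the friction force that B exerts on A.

f ≈ 500 N

Between the blocks, N₁ = m_A g = 1001 N.
Maximum static friction on A from B: μ_s N₁ = 0.55×1001 = 550.3 N.
Since P = 829 N > 550.3 N, A slides on B; the A–B friction is kinetic: f₁ = μ_k N₁ = 0.5×1001 = 500 N.
B experiences an equal 500 N forward from A (third law). B is in equilibrium, so the floor supplies f₂ = 500 N of static friction (limit μ_s(m_A+m_B)g = 659.8 N, not exceeded).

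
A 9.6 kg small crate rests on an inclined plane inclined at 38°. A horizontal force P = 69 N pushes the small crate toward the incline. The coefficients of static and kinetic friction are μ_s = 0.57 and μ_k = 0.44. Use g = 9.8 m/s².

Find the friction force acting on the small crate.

f ≈ 3.55 N (up the incline)

Resolve perpendicular to the incline: N = m g cos θ + P sin θ = 9.6×9.8×cos 38° + 69×sin 38° = 116.6 N.
Parallel to the incline: P cos θ − m g sin θ = 54.37 − 57.92 = -3.549 N; the friction needed to balance this is 3.549 N acting up the slope.
Maximum static friction: μ_s N = 0.57 × 116.6 = 66.47 N.
Since 3.549 N is within the 66.47 N limit, the small crate stays put and friction is exactly 3.55 N.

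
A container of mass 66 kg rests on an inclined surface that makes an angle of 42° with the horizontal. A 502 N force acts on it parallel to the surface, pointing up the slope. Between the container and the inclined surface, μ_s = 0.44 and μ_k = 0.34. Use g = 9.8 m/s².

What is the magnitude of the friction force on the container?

f ≈ 69.2 N (down the incline)

Perpendicular to the surface, N = m g cos θ = 66·9.8·cos 42° = 480.7 N.
The friction needed for equilibrium is m g sin θ − P = 432.8 − 502 = -69.21 N, measured positive up-slope.
Static friction can supply at most μ_s N = 211.5 N.
Since |-69.21| ≤ 211.5 N, the container remains in static equilibrium and friction takes exactly the required value.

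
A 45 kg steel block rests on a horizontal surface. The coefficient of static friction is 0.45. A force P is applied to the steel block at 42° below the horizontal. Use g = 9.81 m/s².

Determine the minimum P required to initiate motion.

N = m g + P sin α (the push presses the steel block into the horizontal surface).
At impending slip, P cos α = μ_s N = μ_s (m g + P sin α).
Solving: P (cos α − μ_s sin α) = μ_s m g → P = 0.45×441/(cos 42° − 0.45 sin 42°) = 199/0.442 = 449 N.

P ≈ 449 N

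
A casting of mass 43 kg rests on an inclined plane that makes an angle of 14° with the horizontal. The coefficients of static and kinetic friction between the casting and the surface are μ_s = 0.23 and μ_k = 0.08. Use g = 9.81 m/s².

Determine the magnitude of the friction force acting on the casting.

f ≈ 32.7 N (up the incline)

The normal reaction is N = m g cos θ = 409.3 N.
For equilibrium along the incline, friction must balance the weight component: f = m g sin θ = 102 N up the slope.
The static-friction ceiling is μ_s N = 0.23 × 409.3 = 94.14 N.
Since |102| > 94.14 N, static friction cannot hold it; the casting slides down the incline and kinetic friction applies: f = μ_k N = 0.08 × 409.3 = 32.7 N.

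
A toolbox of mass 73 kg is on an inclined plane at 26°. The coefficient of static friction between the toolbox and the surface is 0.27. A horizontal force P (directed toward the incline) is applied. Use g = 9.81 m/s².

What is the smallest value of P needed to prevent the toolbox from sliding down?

P_min ≈ 138 N

The toolbox tends to slide down (tan θ > μ_s), so at the point of impending slip friction acts up-slope at its limit: f = μ_s N.
Perpendicular to the incline: N = m g cos θ + P sin θ.
Along the incline: P cos θ + μ_s N = m g sin θ, i.e. P cos θ + μ_s (m g cos θ + P sin θ) = m g sin θ.
Solving, P (cos θ + μ_s sin θ) = m g (sin θ − μ_s cos θ), so P = 716×0.1957/1.017 = 138 N.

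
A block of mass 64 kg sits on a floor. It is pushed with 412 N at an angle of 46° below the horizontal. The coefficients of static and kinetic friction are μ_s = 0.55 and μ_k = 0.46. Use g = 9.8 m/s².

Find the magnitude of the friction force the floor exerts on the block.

f ≈ 286 N

N = m g + P sin α = 627.2 + 412×sin 46° = 923.6 N.
The horizontal driving force is P cos α = 286.2 N, so equilibrium needs friction f = 286.2 N.
μ_s N = 0.55 × 923.6 = 508 N.
286.2 ≤ 508 N → static; friction equals the required 286 N.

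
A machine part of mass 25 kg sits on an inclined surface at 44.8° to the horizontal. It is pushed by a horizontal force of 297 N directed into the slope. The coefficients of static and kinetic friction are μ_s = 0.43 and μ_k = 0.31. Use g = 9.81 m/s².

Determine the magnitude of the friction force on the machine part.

Resolve perpendicular to the incline: N = m g cos θ + P sin θ = 25×9.81×cos 44.8° + 297×sin 44.8° = 383.3 N.
Along the incline, the net driving force (taking up-slope positive) is P cos θ − m g sin θ = 210.7 − 172.8 = 37.93 N, so equilibrium requires friction f = -37.93 N (down-slope).
The limit of static friction is μ_s N = 164.8 N.
Since 37.93 N is within the 164.8 N limit, the machine part stays put and friction is exactly 37.9 N.

f ≈ 37.9 N (down the incline)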